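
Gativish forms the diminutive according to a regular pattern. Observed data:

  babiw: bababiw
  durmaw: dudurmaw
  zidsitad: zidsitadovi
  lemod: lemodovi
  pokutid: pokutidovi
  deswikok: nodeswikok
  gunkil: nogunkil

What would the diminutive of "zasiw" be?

"zasiw" ends in -w. The stems ending in -w (babiw → bababiw, durmaw → dudurmaw) repeat the first consonant+vowel as a prefix.
So zasiw → zazasiw.

zazasiw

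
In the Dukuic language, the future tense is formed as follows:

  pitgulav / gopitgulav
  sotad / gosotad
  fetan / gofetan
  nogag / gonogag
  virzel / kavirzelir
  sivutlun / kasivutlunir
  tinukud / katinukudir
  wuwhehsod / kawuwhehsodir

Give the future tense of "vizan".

govizan

fetan and sivutlun both end in -n yet inflect differently (gofetan, kasivutlunir), so the final letter is not what conditions the rule; the last vowel is.
"vizan" has last vowel 'a'. The stems whose last vowel is 'a' (pitgulav → gopitgulav, sotad → gosotad, fetan → gofetan) add the prefix go-.
The other pattern: stems whose last vowel is 'e', 'o' or 'u' add ka- … -ir around the stem.
So vizan → govizan.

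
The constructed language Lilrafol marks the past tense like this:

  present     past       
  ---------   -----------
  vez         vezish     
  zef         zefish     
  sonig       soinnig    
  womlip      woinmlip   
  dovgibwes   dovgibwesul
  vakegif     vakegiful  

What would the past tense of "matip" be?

zef and vakegif both end in -f yet inflect differently (zefish, vakegiful), so the final letter is not what conditions the rule; the number of vowels is.
"matip" has 2 vowels. The stems with 2 vowels (sonig → soinnig, womlip → woinmlip) insert -in- after the first vowel.
So matip → maintip.

maintip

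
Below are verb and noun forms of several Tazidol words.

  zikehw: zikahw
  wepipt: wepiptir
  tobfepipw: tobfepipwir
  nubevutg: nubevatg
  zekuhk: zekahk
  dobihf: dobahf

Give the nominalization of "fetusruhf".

fetusrahf

"fetusruhf" has second-to-last letter 'h'. The stems whose second-to-last letter is 'h' (zekuhk → zekahk, zikehw → zikahw, dobihf → dobahf) change the last vowel to 'a'.
The other pattern: stems whose second-to-last letter is 'p' add -ir.
So fetusruhf → fetusrahf.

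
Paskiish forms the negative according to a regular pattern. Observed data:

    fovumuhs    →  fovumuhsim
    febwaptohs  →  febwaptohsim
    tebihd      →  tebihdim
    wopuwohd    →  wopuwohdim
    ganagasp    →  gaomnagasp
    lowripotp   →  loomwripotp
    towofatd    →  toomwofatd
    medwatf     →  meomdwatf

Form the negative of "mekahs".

tebihd and towofatd both end in -d yet inflect differently (tebihdim, toomwofatd), so the final letter is not what conditions the rule; the second-to-last letter is.
"mekahs" has second-to-last letter 'h'. The stems whose second-to-last letter is 'h' (fovumuhs → fovumuhsim, febwaptohs → febwaptohsim, tebihd → tebihdim) add -im.
So mekahs → mekahsim.

mekahsim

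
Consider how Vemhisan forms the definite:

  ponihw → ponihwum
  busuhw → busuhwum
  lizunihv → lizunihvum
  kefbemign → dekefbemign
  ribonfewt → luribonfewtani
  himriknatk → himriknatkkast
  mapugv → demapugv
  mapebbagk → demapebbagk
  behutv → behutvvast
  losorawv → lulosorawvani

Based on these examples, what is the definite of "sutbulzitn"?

sutbulzitnnast

lizunihv and behutv both end in -v yet inflect differently (lizunihvum, behutvvast), so the final letter is not what conditions the rule; the second-to-last letter is.
"sutbulzitn" has second-to-last letter 't'. The stems whose second-to-last letter is 't' (behutv → behutvvast, himriknatk → himriknatkkast) double the final consonant and add -ast.
The other patterns: stems whose second-to-last letter is 'h' add -um; stems whose second-to-last letter is 'g' add the prefix de-; stems whose second-to-last letter is 'w' add lu- … -ani around the stem.
So sutbulzitn → sutbulzitnnast.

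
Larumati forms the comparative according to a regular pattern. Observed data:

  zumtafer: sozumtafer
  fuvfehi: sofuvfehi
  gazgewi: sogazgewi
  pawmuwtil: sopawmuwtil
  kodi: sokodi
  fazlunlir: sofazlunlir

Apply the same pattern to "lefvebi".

Every pair shown (zumtafer → sozumtafer, fuvfehi → sofuvfehi, gazgewi → sogazgewi, …) follows the same rule: add the prefix so-.
So lefvebi → solefvebi.

solefvebi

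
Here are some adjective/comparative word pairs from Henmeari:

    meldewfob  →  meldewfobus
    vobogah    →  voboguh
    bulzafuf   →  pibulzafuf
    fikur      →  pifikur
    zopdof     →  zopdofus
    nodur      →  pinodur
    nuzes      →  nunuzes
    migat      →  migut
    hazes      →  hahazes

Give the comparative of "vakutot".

vakutotus

"vakutot" has last vowel 'o'. The stems whose last vowel is 'o' (zopdof → zopdofus, meldewfob → meldewfobus) add -us.
So vakutot → vakutotus.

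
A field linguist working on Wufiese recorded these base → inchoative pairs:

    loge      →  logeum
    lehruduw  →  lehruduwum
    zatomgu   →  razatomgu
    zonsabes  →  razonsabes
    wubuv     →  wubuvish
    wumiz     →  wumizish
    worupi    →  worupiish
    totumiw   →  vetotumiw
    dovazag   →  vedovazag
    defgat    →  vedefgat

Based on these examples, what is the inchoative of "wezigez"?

lehruduw and totumiw both end in -w yet inflect differently (lehruduwum, vetotumiw), so the final letter is not what conditions the rule; the first letter is.
"wezigez" begins with w-. The stems beginning with w- (wubuv → wubuvish, wumiz → wumizish, worupi → worupiish) add -ish.
The other patterns: stems beginning with l- add -um; stems beginning with z- add the prefix ra-; stems beginning with d- or t- add the prefix ve-.
So wezigez → wezigezish.

wezigezish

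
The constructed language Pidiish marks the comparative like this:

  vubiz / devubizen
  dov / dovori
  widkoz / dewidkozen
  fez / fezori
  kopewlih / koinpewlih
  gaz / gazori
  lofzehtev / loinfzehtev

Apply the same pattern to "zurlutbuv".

zuinrlutbuv

fez and vubiz both end in -z yet inflect differently (fezori, devubizen), so the final letter is not what conditions the rule; the number of vowels is.
"zurlutbuv" has 3 vowels. The stems with 3 vowels (lofzehtev → loinfzehtev, kopewlih → koinpewlih) insert -in- after the first vowel.
The other patterns: stems with 1 vowel add -ori; stems with 2 vowels add de- … -en around the stem.
So zurlutbuv → zuinrlutbuv.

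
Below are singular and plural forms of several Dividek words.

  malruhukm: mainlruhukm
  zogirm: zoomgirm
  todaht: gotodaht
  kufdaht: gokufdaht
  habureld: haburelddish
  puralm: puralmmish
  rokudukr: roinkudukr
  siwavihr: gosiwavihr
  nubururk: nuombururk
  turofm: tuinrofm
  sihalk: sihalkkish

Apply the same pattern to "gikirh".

zogirm and puralm both end in -m yet inflect differently (zoomgirm, puralmmish), so the final letter is not what conditions the rule; the second-to-last letter is.
"gikirh" has second-to-last letter 'r'. The stems whose second-to-last letter is 'r' (nubururk → nuombururk, zogirm → zoomgirm) insert -om- after the first vowel.
So gikirh → giomkirh.

giomkirh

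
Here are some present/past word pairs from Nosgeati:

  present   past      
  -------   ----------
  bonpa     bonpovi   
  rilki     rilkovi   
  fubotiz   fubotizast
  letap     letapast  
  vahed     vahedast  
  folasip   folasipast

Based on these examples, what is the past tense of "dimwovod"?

rilki and fubotiz both have last vowel 'i' yet inflect differently (rilkovi, fubotizast), so the last vowel is not what conditions the rule; whether the stem ends in a vowel or a consonant is.
"dimwovod" ends in a consonant. The stems ending in a consonant (fubotiz → fubotizast, letap → letapast, vahed → vahedast) add -ast.
The other pattern: stems ending in a vowel drop the final letter and add -ovi.
So dimwovod → dimwovodast.

dimwovodast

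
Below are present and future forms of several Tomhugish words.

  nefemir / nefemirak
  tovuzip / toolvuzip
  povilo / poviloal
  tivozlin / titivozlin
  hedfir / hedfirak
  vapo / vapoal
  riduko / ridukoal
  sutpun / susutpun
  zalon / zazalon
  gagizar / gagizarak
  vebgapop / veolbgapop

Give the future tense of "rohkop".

roolhkop

hedfir and tivozlin both have last vowel 'i' yet inflect differently (hedfirak, titivozlin), so the last vowel is not what conditions the rule; the final letter is.
"rohkop" ends in -p. The stems ending in -p (tovuzip → toolvuzip, vebgapop → veolbgapop) insert -ol- after the first vowel.
So rohkop → roolhkop.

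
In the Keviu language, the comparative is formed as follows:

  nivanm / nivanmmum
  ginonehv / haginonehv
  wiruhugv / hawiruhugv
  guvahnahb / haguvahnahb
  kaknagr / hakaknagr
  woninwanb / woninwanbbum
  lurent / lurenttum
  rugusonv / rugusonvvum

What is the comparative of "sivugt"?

"sivugt" has second-to-last letter 'g'. The stems whose second-to-last letter is 'g' (wiruhugv → hawiruhugv, kaknagr → hakaknagr) add the prefix ha-.
The other pattern: stems whose second-to-last letter is 'n' double the final consonant and add -um.
So sivugt → hasivugt.

hasivugt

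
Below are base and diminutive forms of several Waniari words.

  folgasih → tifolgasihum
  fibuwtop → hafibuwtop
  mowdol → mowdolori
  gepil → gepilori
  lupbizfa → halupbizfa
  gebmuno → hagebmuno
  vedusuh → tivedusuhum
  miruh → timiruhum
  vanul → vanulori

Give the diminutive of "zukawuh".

gepil and folgasih both have last vowel 'i' yet inflect differently (gepilori, tifolgasihum), so the last vowel is not what conditions the rule; the final letter is.
"zukawuh" ends in -h. The stems ending in -h (folgasih → tifolgasihum, miruh → timiruhum, vedusuh → tivedusuhum) add ti- … -um around the stem.
So zukawuh → tizukawuhum.

tizukawuhum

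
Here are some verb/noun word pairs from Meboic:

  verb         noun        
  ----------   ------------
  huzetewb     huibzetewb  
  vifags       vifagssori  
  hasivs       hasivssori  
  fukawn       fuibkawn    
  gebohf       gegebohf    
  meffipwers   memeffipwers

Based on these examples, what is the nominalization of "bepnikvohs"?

hasivs and meffipwers both end in -s yet inflect differently (hasivssori, memeffipwers), so the final letter is not what conditions the rule; the second-to-last letter is.
"bepnikvohs" has second-to-last letter 'h'. The one such stem in the data (gebohf → gegebohf) repeats the first consonant+vowel as a prefix (as does meffipwers), so the same rule applies.
The other patterns: stems whose second-to-last letter is 'g' or 'v' double the final consonant and add -ori; stems whose second-to-last letter is 'w' insert -ib- after the first vowel.
So bepnikvohs → bebepnikvohs.

bebepnikvohs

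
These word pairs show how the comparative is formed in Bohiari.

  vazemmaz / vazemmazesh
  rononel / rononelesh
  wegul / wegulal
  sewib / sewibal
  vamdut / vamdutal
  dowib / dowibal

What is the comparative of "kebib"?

rononel and wegul both end in -l yet inflect differently (rononelesh, wegulal), so the final letter is not what conditions the rule; the number of vowels is.
"kebib" has 2 vowels. The stems with 2 vowels (wegul → wegulal, sewib → sewibal, vamdut → vamdutal) add -al.
So kebib → kebibal.

kebibal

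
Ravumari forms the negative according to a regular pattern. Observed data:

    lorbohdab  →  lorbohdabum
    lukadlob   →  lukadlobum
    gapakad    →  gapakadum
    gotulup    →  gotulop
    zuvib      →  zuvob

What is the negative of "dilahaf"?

lorbohdab and zuvib both end in -b yet inflect differently (lorbohdabum, zuvob), so the final letter is not what conditions the rule; the last vowel is.
"dilahaf" has last vowel 'a'. The stems whose last vowel is 'a' (lorbohdab → lorbohdabum, gapakad → gapakadum) add -um.
So dilahaf → dilahafum.

dilahafum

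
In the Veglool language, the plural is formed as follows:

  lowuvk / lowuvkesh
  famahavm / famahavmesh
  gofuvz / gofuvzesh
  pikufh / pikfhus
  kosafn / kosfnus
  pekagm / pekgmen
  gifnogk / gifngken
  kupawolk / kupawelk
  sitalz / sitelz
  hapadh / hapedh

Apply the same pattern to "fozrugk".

fozrgken

famahavm and pekagm both end in -m yet inflect differently (famahavmesh, pekgmen), so the final letter is not what conditions the rule; the second-to-last letter is.
"fozrugk" has second-to-last letter 'g'. The stems whose second-to-last letter is 'g' (pekagm → pekgmen, gifnogk → gifngken) delete the last vowel and add -en.
So fozrugk → fozrgken.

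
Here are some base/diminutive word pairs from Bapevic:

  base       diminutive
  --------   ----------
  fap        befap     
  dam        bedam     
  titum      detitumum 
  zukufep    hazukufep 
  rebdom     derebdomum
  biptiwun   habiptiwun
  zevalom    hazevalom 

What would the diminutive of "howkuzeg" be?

dam and titum both end in -m yet inflect differently (bedam, detitumum), so the final letter is not what conditions the rule; the number of vowels is.
"howkuzeg" has 3 vowels. The stems with 3 vowels (zevalom → hazevalom, zukufep → hazukufep, biptiwun → habiptiwun) add the prefix ha-.
The other patterns: stems with 1 vowel add the prefix be-; stems with 2 vowels add de- … -um around the stem.
So howkuzeg → hahowkuzeg.

hahowkuzeg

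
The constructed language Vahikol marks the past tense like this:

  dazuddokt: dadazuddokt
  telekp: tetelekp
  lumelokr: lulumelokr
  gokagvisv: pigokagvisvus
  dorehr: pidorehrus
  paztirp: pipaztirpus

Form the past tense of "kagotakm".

kakagotakm

lumelokr and dorehr both end in -r yet inflect differently (lulumelokr, pidorehrus), so the final letter is not what conditions the rule; the second-to-last letter is.
"kagotakm" has second-to-last letter 'k'. The stems whose second-to-last letter is 'k' (dazuddokt → dadazuddokt, telekp → tetelekp, lumelokr → lulumelokr) repeat the first consonant+vowel as a prefix.
So kagotakm → kakagotakm.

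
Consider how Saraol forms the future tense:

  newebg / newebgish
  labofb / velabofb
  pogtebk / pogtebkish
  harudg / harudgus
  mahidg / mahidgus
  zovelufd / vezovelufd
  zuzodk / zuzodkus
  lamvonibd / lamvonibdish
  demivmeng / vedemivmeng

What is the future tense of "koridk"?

koridkus

harudg and newebg both end in -g yet inflect differently (harudgus, newebgish), so the final letter is not what conditions the rule; the second-to-last letter is.
"koridk" has second-to-last letter 'd'. The stems whose second-to-last letter is 'd' (harudg → harudgus, mahidg → mahidgus, zuzodk → zuzodkus) add -us.
The other patterns: stems whose second-to-last letter is 'b' add -ish; stems whose second-to-last letter is 'f' or 'n' add the prefix ve-.
So koridk → koridkus.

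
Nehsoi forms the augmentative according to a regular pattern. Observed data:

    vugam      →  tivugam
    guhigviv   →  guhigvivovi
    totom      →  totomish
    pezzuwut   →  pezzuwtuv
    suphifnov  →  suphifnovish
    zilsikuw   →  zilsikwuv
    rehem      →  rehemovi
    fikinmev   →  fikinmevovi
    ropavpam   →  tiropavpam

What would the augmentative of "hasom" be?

guhigviv and suphifnov both end in -v yet inflect differently (guhigvivovi, suphifnovish), so the final letter is not what conditions the rule; the last vowel is.
"hasom" has last vowel 'o'. The stems whose last vowel is 'o' (suphifnov → suphifnovish, totom → totomish) add -ish.
So hasom → hasomish.

hasomish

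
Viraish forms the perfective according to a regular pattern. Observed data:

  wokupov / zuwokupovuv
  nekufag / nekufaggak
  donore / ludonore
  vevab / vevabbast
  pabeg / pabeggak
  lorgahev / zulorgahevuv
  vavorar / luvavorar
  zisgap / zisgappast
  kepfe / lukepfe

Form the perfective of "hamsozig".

"hamsozig" ends in -g. The stems ending in -g (nekufag → nekufaggak, pabeg → pabeggak) double the final consonant and add -ak.
So hamsozig → hamsoziggak.

hamsoziggak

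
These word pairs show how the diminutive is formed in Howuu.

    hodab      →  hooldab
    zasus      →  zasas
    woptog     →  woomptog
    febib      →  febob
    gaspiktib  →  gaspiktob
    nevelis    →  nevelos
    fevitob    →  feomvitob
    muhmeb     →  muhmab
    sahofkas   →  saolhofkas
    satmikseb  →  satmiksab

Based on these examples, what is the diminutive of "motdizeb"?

muhmeb and hodab both end in -b yet inflect differently (muhmab, hooldab), so the final letter is not what conditions the rule; the last vowel is.
"motdizeb" has last vowel 'e'. The stems whose last vowel is 'e' (muhmeb → muhmab, satmikseb → satmiksab) change the last vowel to 'a'.
So motdizeb → motdizab.

motdizab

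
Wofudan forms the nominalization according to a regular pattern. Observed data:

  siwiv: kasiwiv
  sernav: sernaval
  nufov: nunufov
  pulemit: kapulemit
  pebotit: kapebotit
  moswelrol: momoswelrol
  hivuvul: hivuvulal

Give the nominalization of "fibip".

siwiv and nufov both end in -v yet inflect differently (kasiwiv, nunufov), so the final letter is not what conditions the rule; the last vowel is.
"fibip" has last vowel 'i'. The stems whose last vowel is 'i' (pulemit → kapulemit, pebotit → kapebotit, siwiv → kasiwiv) add the prefix ka-.
The other patterns: stems whose last vowel is 'o' repeat the first consonant+vowel as a prefix; stems whose last vowel is 'a' or 'u' add -al.
So fibip → kafibip.

kafibip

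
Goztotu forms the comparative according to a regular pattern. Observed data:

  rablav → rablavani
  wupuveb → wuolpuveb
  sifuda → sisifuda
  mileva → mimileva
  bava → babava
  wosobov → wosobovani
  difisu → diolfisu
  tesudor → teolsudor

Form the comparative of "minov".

minovani

"minov" ends in -v. The stems ending in -v (rablav → rablavani, wosobov → wosobovani) add -ani.
The other patterns: stems ending in -a repeat the first consonant+vowel as a prefix; stems ending in -b, -r or -u insert -ol- after the first vowel.
So minov → minovani.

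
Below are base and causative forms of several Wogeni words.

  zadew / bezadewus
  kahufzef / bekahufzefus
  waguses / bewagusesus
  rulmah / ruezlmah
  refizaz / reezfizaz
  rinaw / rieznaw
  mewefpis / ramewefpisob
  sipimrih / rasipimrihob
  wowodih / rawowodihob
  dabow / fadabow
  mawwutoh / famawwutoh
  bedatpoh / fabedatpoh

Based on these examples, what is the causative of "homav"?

zadew and rinaw both end in -w yet inflect differently (bezadewus, rieznaw), so the final letter is not what conditions the rule; the last vowel is.
"homav" has last vowel 'a'. The stems whose last vowel is 'a' (rulmah → ruezlmah, refizaz → reezfizaz, rinaw → rieznaw) insert -ez- after the first vowel.
The other patterns: stems whose last vowel is 'e' add be- … -us around the stem; stems whose last vowel is 'i' add ra- … -ob around the stem; stems whose last vowel is 'o' add the prefix fa-.
So homav → hoezmav.

hoezmav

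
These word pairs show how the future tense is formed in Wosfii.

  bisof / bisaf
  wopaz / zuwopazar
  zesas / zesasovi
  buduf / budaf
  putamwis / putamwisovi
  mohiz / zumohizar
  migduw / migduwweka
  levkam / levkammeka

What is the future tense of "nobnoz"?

zunobnozar

wopaz and zesas both have last vowel 'a' yet inflect differently (zuwopazar, zesasovi), so the last vowel is not what conditions the rule; the final letter is.
"nobnoz" ends in -z. The stems ending in -z (mohiz → zumohizar, wopaz → zuwopazar) add zu- … -ar around the stem.
So nobnoz → zunobnozar.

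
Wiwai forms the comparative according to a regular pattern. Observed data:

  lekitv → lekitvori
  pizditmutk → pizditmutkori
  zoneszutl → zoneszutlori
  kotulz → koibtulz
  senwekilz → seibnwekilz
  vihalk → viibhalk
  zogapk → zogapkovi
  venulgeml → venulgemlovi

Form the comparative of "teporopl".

pizditmutk and vihalk both end in -k yet inflect differently (pizditmutkori, viibhalk), so the final letter is not what conditions the rule; the second-to-last letter is.
"teporopl" has second-to-last letter 'p'. The one such stem in the data (zogapk → zogapkovi) adds -ovi, so the same rule applies.
The other patterns: stems whose second-to-last letter is 't' add -ori; stems whose second-to-last letter is 'l' insert -ib- after the first vowel.
So teporopl → teporoplovi.

teporoplovi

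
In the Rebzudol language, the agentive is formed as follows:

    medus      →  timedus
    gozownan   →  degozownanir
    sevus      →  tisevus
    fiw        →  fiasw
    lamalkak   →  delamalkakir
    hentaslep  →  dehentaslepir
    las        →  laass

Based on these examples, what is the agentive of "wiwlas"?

tiwiwlas

las and medus both end in -s yet inflect differently (laass, timedus), so the final letter is not what conditions the rule; the number of vowels is.
"wiwlas" has 2 vowels. The stems with 2 vowels (medus → timedus, sevus → tisevus) add the prefix ti-.
So wiwlas → tiwiwlas.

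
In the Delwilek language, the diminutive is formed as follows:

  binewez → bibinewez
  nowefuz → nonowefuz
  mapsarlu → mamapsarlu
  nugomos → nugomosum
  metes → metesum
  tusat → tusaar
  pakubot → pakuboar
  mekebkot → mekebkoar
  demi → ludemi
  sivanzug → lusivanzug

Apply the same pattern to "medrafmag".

lumedrafmag

binewez and metes both have last vowel 'e' yet inflect differently (bibinewez, metesum), so the last vowel is not what conditions the rule; the final letter is.
"medrafmag" ends in -g. The one such stem in the data (sivanzug → lusivanzug) adds the prefix lu-, so the same rule applies.
So medrafmag → lumedrafmag.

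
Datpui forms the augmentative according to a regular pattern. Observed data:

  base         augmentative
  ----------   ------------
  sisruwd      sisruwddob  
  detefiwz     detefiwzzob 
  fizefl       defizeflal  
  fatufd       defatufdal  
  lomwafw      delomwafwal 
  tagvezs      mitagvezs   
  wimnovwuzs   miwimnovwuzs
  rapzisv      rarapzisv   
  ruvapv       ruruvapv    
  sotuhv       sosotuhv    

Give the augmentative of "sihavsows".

"sihavsows" has second-to-last letter 'w'. The stems whose second-to-last letter is 'w' (sisruwd → sisruwddob, detefiwz → detefiwzzob) double the final consonant and add -ob.
The other patterns: stems whose second-to-last letter is 'f' add de- … -al around the stem; stems whose second-to-last letter is 'z' add the prefix mi-; stems whose second-to-last letter is 'h', 'p' or 's' repeat the first consonant+vowel as a prefix.
So sihavsows → sihavsowssob.

sihavsowssob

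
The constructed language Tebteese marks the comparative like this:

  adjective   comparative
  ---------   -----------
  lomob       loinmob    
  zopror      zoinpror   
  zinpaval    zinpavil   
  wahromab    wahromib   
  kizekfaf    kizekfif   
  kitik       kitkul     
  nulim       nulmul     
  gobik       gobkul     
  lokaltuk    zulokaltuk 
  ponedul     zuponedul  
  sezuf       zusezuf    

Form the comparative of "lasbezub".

lomob and wahromab both end in -b yet inflect differently (loinmob, wahromib), so the final letter is not what conditions the rule; the last vowel is.
"lasbezub" has last vowel 'u'. The stems whose last vowel is 'u' (lokaltuk → zulokaltuk, ponedul → zuponedul, sezuf → zusezuf) add the prefix zu-.
So lasbezub → zulasbezub.

zulasbezub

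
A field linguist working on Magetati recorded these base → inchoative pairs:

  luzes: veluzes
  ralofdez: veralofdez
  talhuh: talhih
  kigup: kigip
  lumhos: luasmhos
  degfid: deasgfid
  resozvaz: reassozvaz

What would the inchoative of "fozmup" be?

fozmip

luzes and lumhos both end in -s yet inflect differently (veluzes, luasmhos), so the final letter is not what conditions the rule; the last vowel is.
"fozmup" has last vowel 'u'. The stems whose last vowel is 'u' (talhuh → talhih, kigup → kigip) change the last vowel to 'i'.
The other patterns: stems whose last vowel is 'e' add the prefix ve-; stems whose last vowel is 'a', 'i' or 'o' insert -as- after the first vowel.
So fozmup → fozmip.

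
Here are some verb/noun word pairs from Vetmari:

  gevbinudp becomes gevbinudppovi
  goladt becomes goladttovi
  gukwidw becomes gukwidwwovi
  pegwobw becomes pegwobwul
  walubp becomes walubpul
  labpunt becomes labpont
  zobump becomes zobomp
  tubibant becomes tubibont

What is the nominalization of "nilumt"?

nilomt

gukwidw and pegwobw both end in -w yet inflect differently (gukwidwwovi, pegwobwul), so the final letter is not what conditions the rule; the second-to-last letter is.
"nilumt" has second-to-last letter 'm'. The one such stem in the data (zobump → zobomp) changes the last vowel to 'o' (as do labpunt, tubibant), so the same rule applies.
The other patterns: stems whose second-to-last letter is 'd' double the final consonant and add -ovi; stems whose second-to-last letter is 'b' add -ul.
So nilumt → nilomt.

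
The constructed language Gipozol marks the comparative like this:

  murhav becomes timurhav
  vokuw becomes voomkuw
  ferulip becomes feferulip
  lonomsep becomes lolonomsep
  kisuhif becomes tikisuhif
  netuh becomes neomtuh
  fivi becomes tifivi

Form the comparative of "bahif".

tibahif

ferulip and fivi both have last vowel 'i' yet inflect differently (feferulip, tifivi), so the last vowel is not what conditions the rule; the final letter is.
"bahif" ends in -f. The one such stem in the data (kisuhif → tikisuhif) adds the prefix ti-, so the same rule applies.
The other patterns: stems ending in -p repeat the first consonant+vowel as a prefix; stems ending in -h or -w insert -om- after the first vowel.
So bahif → tibahif.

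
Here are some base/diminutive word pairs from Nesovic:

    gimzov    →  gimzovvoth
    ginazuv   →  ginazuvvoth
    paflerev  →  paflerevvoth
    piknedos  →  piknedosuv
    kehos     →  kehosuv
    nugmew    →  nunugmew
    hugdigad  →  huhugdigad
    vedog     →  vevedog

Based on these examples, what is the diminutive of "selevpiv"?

gimzov and piknedos both have last vowel 'o' yet inflect differently (gimzovvoth, piknedosuv), so the last vowel is not what conditions the rule; the final letter is.
"selevpiv" ends in -v. The stems ending in -v (gimzov → gimzovvoth, ginazuv → ginazuvvoth, paflerev → paflerevvoth) double the final consonant and add -oth.
So selevpiv → selevpivvoth.

selevpivvoth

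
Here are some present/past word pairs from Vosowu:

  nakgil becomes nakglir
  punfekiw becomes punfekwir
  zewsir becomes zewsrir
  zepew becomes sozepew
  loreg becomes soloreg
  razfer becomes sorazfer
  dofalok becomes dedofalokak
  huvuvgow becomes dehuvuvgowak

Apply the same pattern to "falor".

punfekiw and zepew both end in -w yet inflect differently (punfekwir, sozepew), so the final letter is not what conditions the rule; the last vowel is.
"falor" has last vowel 'o'. The stems whose last vowel is 'o' (dofalok → dedofalokak, huvuvgow → dehuvuvgowak) add de- … -ak around the stem.
So falor → defalorak.

defalorak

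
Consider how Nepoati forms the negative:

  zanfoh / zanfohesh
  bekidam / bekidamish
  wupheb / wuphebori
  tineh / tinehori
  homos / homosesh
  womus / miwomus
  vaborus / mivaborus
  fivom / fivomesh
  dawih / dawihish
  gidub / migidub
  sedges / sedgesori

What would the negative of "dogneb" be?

dognebori

"dogneb" has last vowel 'e'. The stems whose last vowel is 'e' (tineh → tinehori, wupheb → wuphebori, sedges → sedgesori) add -ori.
The other patterns: stems whose last vowel is 'u' add the prefix mi-; stems whose last vowel is 'o' add -esh; stems whose last vowel is 'a' or 'i' add -ish.
So dogneb → dognebori.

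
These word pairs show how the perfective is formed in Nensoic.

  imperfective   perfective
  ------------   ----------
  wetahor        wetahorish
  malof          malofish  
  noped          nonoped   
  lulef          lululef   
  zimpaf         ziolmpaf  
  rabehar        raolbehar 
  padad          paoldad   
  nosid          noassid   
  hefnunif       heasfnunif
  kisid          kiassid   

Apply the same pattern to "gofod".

gofodish

malof and lulef both end in -f yet inflect differently (malofish, lululef), so the final letter is not what conditions the rule; the last vowel is.
"gofod" has last vowel 'o'. The stems whose last vowel is 'o' (wetahor → wetahorish, malof → malofish) add -ish.
The other patterns: stems whose last vowel is 'e' repeat the first consonant+vowel as a prefix; stems whose last vowel is 'a' insert -ol- after the first vowel; stems whose last vowel is 'i' insert -as- after the first vowel.
So gofod → gofodish.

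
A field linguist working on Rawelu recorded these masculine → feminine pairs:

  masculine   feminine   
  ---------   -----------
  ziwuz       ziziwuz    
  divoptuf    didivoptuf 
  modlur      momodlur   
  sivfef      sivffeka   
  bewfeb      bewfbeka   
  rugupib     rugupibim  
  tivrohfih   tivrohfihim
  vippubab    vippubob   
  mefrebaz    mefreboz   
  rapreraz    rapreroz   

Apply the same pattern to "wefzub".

wewefzub

"wefzub" has last vowel 'u'. The stems whose last vowel is 'u' (ziwuz → ziziwuz, divoptuf → didivoptuf, modlur → momodlur) repeat the first consonant+vowel as a prefix.
So wefzub → wewefzub.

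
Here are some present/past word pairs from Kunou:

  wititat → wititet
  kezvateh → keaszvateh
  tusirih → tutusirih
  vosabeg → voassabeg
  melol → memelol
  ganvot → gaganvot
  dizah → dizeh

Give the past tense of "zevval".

kezvateh and dizah both end in -h yet inflect differently (keaszvateh, dizeh), so the final letter is not what conditions the rule; the last vowel is.
"zevval" has last vowel 'a'. The stems whose last vowel is 'a' (dizah → dizeh, wititat → wititet) change the last vowel to 'e'.
So zevval → zevvel.

zevvel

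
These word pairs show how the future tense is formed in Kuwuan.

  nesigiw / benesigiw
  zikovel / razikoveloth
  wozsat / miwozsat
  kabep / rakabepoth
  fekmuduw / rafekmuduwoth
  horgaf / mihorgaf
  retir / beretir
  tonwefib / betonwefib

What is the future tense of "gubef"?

ragubefoth

nesigiw and fekmuduw both end in -w yet inflect differently (benesigiw, rafekmuduwoth), so the final letter is not what conditions the rule; the last vowel is.
"gubef" has last vowel 'e'. The stems whose last vowel is 'e' (zikovel → razikoveloth, kabep → rakabepoth) add ra- … -oth around the stem.
So gubef → ragubefoth.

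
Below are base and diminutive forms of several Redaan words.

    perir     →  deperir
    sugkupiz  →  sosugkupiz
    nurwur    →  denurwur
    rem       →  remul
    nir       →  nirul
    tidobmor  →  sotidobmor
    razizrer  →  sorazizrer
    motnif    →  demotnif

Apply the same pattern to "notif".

"notif" has 2 vowels. The stems with 2 vowels (motnif → demotnif, nurwur → denurwur, perir → deperir) add the prefix de-.
So notif → denotif.

denotif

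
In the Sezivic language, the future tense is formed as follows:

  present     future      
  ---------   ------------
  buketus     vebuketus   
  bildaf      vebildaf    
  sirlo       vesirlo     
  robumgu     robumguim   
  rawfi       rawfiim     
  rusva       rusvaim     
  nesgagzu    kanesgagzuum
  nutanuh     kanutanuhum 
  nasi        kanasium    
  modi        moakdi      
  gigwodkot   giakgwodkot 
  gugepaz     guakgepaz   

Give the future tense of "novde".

kanovdeum

robumgu and nesgagzu both end in -u yet inflect differently (robumguim, kanesgagzuum), so the final letter is not what conditions the rule; the first letter is.
"novde" begins with n-. The stems beginning with n- (nesgagzu → kanesgagzuum, nutanuh → kanutanuhum, nasi → kanasium) add ka- … -um around the stem.
So novde → kanovdeum.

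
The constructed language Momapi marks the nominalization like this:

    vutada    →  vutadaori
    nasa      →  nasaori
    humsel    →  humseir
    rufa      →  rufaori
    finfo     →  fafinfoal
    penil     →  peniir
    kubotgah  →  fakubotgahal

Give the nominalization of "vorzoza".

vorzozaori

vutada and kubotgah both have last vowel 'a' yet inflect differently (vutadaori, fakubotgahal), so the last vowel is not what conditions the rule; the final letter is.
"vorzoza" ends in -a. The stems ending in -a (vutada → vutadaori, rufa → rufaori, nasa → nasaori) add -ori.
The other patterns: stems ending in -l drop the final letter and add -ir; stems ending in -h or -o add fa- … -al around the stem.
So vorzoza → vorzozaori.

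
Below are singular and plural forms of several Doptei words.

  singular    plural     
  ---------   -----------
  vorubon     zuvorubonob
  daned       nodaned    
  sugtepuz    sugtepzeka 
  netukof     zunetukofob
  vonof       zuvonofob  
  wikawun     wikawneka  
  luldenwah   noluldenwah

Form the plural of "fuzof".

wikawun and vorubon both end in -n yet inflect differently (wikawneka, zuvorubonob), so the final letter is not what conditions the rule; the last vowel is.
"fuzof" has last vowel 'o'. The stems whose last vowel is 'o' (vonof → zuvonofob, vorubon → zuvorubonob, netukof → zunetukofob) add zu- … -ob around the stem.
The other patterns: stems whose last vowel is 'u' delete the last vowel and add -eka; stems whose last vowel is 'a' or 'e' add the prefix no-.
So fuzof → zufuzofob.

zufuzofob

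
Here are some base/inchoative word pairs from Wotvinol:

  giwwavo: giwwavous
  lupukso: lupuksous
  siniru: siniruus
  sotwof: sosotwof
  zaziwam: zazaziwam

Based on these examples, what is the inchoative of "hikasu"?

hikasuus

"hikasu" ends in a vowel. The stems ending in a vowel (giwwavo → giwwavous, lupukso → lupuksous, siniru → siniruus) add -us.
The other pattern: stems ending in a consonant repeat the first consonant+vowel as a prefix.
So hikasu → hikasuus.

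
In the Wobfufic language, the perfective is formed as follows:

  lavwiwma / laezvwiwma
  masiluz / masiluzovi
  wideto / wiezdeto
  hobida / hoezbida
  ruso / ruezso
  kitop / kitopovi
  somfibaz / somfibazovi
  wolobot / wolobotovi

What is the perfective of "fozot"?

fozotovi

"fozot" ends in a consonant. The stems ending in a consonant (masiluz → masiluzovi, kitop → kitopovi, wolobot → wolobotovi) add -ovi.
The other pattern: stems ending in a vowel insert -ez- after the first vowel.
So fozot → fozotovi.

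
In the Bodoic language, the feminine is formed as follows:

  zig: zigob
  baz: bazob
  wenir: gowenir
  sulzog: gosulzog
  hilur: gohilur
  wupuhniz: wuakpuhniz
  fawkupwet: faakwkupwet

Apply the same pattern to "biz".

bizob

zig and sulzog both end in -g yet inflect differently (zigob, gosulzog), so the final letter is not what conditions the rule; the number of vowels is.
"biz" has 1 vowel. The stems with 1 vowel (zig → zigob, baz → bazob) add -ob.
The other patterns: stems with 2 vowels add the prefix go-; stems with 3 vowels insert -ak- after the first vowel.
So biz → bizob.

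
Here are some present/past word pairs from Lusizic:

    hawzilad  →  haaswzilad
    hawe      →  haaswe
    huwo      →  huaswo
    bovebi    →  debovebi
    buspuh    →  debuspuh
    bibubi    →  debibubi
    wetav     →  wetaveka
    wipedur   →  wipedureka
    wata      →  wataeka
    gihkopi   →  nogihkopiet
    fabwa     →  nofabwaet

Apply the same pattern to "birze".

"birze" begins with b-. The stems beginning with b- (bovebi → debovebi, buspuh → debuspuh, bibubi → debibubi) add the prefix de-.
The other patterns: stems beginning with h- insert -as- after the first vowel; stems beginning with w- add -eka; stems beginning with f- or g- add no- … -et around the stem.
So birze → debirze.

debirze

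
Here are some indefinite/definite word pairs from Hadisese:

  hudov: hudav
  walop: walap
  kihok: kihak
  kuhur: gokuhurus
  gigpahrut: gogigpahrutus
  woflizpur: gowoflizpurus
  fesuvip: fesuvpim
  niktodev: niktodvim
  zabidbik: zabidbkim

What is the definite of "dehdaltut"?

walop and fesuvip both end in -p yet inflect differently (walap, fesuvpim), so the final letter is not what conditions the rule; the last vowel is.
"dehdaltut" has last vowel 'u'. The stems whose last vowel is 'u' (kuhur → gokuhurus, gigpahrut → gogigpahrutus, woflizpur → gowoflizpurus) add go- … -us around the stem.
So dehdaltut → godehdaltutus.

godehdaltutus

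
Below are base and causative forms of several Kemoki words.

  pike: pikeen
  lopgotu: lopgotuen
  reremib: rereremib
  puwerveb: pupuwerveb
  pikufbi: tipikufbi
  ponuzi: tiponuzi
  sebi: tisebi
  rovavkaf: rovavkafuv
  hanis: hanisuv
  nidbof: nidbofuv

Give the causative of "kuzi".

tikuzi

"kuzi" ends in -i. The stems ending in -i (pikufbi → tipikufbi, ponuzi → tiponuzi, sebi → tisebi) add the prefix ti-.
So kuzi → tikuzi.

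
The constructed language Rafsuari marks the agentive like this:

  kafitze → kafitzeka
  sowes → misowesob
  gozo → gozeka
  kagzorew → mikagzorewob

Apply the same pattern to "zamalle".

"zamalle" ends in a vowel. The stems ending in a vowel (gozo → gozeka, kafitze → kafitzeka) drop the final letter and add -eka.
So zamalle → zamalleka.

zamalleka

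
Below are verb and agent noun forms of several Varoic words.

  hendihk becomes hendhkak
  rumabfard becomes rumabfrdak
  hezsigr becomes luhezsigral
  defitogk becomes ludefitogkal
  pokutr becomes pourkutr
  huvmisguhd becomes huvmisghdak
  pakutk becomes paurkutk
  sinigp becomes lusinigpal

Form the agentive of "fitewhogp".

lufitewhogpal

pokutr and hezsigr both end in -r yet inflect differently (pourkutr, luhezsigral), so the final letter is not what conditions the rule; the second-to-last letter is.
"fitewhogp" has second-to-last letter 'g'. The stems whose second-to-last letter is 'g' (hezsigr → luhezsigral, sinigp → lusinigpal, defitogk → ludefitogkal) add lu- … -al around the stem.
The other patterns: stems whose second-to-last letter is 't' insert -ur- after the first vowel; stems whose second-to-last letter is 'h' or 'r' delete the last vowel and add -ak.
So fitewhogp → lufitewhogpal.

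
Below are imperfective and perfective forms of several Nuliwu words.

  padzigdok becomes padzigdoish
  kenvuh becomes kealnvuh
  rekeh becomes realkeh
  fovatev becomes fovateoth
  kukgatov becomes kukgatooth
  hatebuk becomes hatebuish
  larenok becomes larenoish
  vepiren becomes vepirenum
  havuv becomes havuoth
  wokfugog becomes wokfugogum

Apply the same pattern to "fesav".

fesaoth

rekeh and fovatev both have last vowel 'e' yet inflect differently (realkeh, fovateoth), so the last vowel is not what conditions the rule; the final letter is.
"fesav" ends in -v. The stems ending in -v (fovatev → fovateoth, kukgatov → kukgatooth, havuv → havuoth) drop the final letter and add -oth.
The other patterns: stems ending in -h insert -al- after the first vowel; stems ending in -k drop the final letter and add -ish; stems ending in -g or -n add -um.
So fesav → fesaoth.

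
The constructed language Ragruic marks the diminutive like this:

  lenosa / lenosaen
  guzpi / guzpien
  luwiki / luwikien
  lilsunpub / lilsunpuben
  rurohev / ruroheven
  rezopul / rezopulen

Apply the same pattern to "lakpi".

lakpien

Every pair shown (lenosa → lenosaen, guzpi → guzpien, luwiki → luwikien, …) follows the same rule: add -en.
So lakpi → lakpien.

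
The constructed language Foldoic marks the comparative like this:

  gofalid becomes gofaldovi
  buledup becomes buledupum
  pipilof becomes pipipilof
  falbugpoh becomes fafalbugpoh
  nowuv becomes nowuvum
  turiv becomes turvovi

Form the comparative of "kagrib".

kagrbovi

turiv and nowuv both end in -v yet inflect differently (turvovi, nowuvum), so the final letter is not what conditions the rule; the last vowel is.
"kagrib" has last vowel 'i'. The stems whose last vowel is 'i' (turiv → turvovi, gofalid → gofaldovi) delete the last vowel and add -ovi.
So kagrib → kagrbovi.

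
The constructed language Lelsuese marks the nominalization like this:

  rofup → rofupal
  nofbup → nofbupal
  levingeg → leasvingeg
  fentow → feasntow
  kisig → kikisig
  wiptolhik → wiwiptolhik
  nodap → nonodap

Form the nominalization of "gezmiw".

"gezmiw" has last vowel 'i'. The stems whose last vowel is 'i' (kisig → kikisig, wiptolhik → wiwiptolhik) repeat the first consonant+vowel as a prefix.
So gezmiw → gegezmiw.

gegezmiw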